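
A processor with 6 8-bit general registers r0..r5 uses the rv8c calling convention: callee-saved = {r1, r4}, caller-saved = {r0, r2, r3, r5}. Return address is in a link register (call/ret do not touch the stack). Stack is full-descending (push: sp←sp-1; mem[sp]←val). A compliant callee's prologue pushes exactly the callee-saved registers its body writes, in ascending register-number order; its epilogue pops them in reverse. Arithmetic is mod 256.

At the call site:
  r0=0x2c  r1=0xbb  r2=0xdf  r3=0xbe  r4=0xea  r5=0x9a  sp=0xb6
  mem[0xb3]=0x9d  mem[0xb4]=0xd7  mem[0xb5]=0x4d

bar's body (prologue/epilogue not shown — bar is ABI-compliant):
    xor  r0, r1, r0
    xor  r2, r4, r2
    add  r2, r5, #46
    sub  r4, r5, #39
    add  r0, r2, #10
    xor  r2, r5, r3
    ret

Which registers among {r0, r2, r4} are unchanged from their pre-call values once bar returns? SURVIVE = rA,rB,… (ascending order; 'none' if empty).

SURVIVE = r4

prologue: push r4 → mem[0xb5]=0xea, sp=0xb5
body[0] xor  r0, r1, r0 → r0=0x97
body[1] xor  r2, r4, r2 → r2=0x35
body[2] add  r2, r5, #46 → r2=0xc8
body[3] sub  r4, r5, #39 → r4=0x73
body[4] add  r0, r2, #10 → r0=0xd2
body[5] xor  r2, r5, r3 → r2=0x24
epilogue: pop r4=0xea, sp=0xb6
r0: caller-saved, written=True
r2: caller-saved, written=True
r4: callee-saved, written=True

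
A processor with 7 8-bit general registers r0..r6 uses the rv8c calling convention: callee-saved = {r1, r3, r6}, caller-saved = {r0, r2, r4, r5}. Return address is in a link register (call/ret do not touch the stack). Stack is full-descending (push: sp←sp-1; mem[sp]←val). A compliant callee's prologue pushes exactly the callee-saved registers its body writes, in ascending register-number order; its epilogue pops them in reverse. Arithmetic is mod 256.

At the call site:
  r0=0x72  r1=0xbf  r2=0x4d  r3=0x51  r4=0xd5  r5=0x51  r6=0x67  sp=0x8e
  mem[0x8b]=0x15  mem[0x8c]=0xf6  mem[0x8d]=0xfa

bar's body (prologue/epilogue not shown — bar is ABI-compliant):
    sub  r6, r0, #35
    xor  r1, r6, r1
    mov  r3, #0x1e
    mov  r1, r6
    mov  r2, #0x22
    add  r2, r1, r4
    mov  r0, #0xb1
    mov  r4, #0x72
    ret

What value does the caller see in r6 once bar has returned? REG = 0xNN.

REG = 0x67

prologue: push r1 -> mem[0x8d]=0xbf, sp=0x8d
prologue: push r3 -> mem[0x8c]=0x51, sp=0x8c
prologue: push r6 -> mem[0x8b]=0x67, sp=0x8b
body[0] sub  r6, r0, #35 -> r6=0x4f
body[1] xor  r1, r6, r1 -> r1=0xf0
body[2] mov  r3, #0x1e -> r3=0x1e
body[3] mov  r1, r6 -> r1=0x4f
body[4] mov  r2, #0x22 -> r2=0x22
body[5] add  r2, r1, r4 -> r2=0x24
body[6] mov  r0, #0xb1 -> r0=0xb1
body[7] mov  r4, #0x72 -> r4=0x72
epilogue: pop r6=0x67, sp=0x8c
epilogue: pop r3=0x51, sp=0x8d
epilogue: pop r1=0xbf, sp=0x8e
r6 is callee-saved -> restored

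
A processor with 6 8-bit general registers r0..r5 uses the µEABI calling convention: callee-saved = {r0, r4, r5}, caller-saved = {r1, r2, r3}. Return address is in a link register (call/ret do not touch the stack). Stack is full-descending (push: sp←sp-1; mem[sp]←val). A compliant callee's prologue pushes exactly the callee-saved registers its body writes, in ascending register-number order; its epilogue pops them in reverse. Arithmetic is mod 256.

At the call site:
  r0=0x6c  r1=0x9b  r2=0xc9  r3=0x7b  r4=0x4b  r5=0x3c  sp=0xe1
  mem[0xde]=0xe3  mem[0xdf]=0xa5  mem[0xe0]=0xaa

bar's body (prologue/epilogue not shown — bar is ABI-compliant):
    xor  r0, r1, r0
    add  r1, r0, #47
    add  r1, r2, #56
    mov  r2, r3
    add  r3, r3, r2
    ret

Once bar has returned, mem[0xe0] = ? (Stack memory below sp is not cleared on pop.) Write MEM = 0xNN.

MEM = 0x6c

prologue: push r0 -> mem[0xe0]=0x6c, sp=0xe0
body[0] xor  r0, r1, r0 -> r0=0xf7
body[1] add  r1, r0, #47 -> r1=0x26
body[2] add  r1, r2, #56 -> r1=0x01
body[3] mov  r2, r3 -> r2=0x7b
body[4] add  r3, r3, r2 -> r3=0xf6
epilogue: pop r0=0x6c, sp=0xe1
prologue pushed ['r0'] at ['0xe0']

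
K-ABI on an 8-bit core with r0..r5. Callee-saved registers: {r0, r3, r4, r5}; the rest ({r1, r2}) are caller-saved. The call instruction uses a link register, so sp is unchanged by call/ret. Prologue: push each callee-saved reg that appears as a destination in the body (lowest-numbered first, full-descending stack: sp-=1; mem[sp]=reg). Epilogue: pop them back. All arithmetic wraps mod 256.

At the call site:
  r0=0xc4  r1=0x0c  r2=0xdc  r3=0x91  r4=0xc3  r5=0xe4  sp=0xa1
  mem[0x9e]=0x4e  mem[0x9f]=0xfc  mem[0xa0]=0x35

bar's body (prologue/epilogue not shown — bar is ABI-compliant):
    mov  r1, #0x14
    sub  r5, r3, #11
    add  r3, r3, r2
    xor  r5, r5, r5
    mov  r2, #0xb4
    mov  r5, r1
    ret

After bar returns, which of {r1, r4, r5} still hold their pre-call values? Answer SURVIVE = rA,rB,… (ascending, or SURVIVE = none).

SURVIVE = r4,r5

prologue: push r3 -> mem[0xa0]=0x91, sp=0xa0
prologue: push r5 -> mem[0x9f]=0xe4, sp=0x9f
body[0] mov  r1, #0x14 -> r1=0x14
body[1] sub  r5, r3, #11 -> r5=0x86
body[2] add  r3, r3, r2 -> r3=0x6d
body[3] xor  r5, r5, r5 -> r5=0x00
body[4] mov  r2, #0xb4 -> r2=0xb4
body[5] mov  r5, r1 -> r5=0x14
epilogue: pop r5=0xe4, sp=0xa0
epilogue: pop r3=0x91, sp=0xa1
r1: caller-saved, written=True
r4: callee-saved, written=False
r5: callee-saved, written=True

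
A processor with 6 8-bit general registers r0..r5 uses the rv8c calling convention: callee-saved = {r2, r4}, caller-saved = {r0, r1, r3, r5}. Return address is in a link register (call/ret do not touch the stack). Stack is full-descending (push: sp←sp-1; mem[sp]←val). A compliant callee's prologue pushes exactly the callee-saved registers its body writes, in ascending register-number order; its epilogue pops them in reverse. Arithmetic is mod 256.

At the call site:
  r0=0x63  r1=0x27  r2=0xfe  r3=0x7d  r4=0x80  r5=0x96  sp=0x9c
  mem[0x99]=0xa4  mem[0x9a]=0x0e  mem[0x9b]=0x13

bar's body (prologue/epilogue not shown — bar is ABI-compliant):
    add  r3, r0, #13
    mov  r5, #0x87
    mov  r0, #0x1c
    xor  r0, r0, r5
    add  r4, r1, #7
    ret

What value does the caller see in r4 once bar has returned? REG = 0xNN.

REG = 0x80

prologue: push r4 → mem[0x9b]=0x80, sp=0x9b
body[0] add  r3, r0, #13 → r3=0x70
body[1] mov  r5, #0x87 → r5=0x87
body[2] mov  r0, #0x1c → r0=0x1c
body[3] xor  r0, r0, r5 → r0=0x9b
body[4] add  r4, r1, #7 → r4=0x2e
epilogue: pop r4=0x80, sp=0x9c
r4 is callee-saved → restored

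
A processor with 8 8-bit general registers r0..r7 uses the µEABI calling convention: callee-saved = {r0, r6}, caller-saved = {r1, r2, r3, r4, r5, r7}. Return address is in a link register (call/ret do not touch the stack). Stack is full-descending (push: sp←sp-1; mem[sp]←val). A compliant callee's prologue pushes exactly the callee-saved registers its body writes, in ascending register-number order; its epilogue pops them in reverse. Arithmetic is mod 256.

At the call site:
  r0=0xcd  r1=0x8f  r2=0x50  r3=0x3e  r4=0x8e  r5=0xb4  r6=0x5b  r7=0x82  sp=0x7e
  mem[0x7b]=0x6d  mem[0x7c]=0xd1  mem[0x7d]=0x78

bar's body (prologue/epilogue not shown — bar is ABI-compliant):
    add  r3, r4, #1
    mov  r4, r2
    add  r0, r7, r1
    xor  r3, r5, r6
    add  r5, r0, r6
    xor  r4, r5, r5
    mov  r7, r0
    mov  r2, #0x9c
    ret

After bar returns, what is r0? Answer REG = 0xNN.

REG = 0xcd

prologue: push r0 → mem[0x7d]=0xcd, sp=0x7d
body[0] add  r3, r4, #1 → r3=0x8f
body[1] mov  r4, r2 → r4=0x50
body[2] add  r0, r7, r1 → r0=0x11
body[3] xor  r3, r5, r6 → r3=0xef
body[4] add  r5, r0, r6 → r5=0x6c
body[5] xor  r4, r5, r5 → r4=0x00
body[6] mov  r7, r0 → r7=0x11
body[7] mov  r2, #0x9c → r2=0x9c
epilogue: pop r0=0xcd, sp=0x7e
r0 is callee-saved → restored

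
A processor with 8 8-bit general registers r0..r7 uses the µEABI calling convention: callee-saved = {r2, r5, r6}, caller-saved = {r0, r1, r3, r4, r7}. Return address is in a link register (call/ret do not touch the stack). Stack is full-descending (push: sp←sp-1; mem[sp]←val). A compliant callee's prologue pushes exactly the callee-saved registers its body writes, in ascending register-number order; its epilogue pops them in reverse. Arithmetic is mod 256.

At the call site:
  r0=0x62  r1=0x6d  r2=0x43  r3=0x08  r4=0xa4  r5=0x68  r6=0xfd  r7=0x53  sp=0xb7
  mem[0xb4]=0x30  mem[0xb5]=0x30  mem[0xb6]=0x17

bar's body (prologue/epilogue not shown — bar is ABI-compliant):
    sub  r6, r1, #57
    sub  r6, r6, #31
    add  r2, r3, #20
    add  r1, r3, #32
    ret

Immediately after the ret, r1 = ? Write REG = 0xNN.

REG = 0x28

prologue: push r2 -> mem[0xb6]=0x43, sp=0xb6
prologue: push r6 -> mem[0xb5]=0xfd, sp=0xb5
body[0] sub  r6, r1, #57 -> r6=0x34
body[1] sub  r6, r6, #31 -> r6=0x15
body[2] add  r2, r3, #20 -> r2=0x1c
body[3] add  r1, r3, #32 -> r1=0x28
epilogue: pop r6=0xfd, sp=0xb6
epilogue: pop r2=0x43, sp=0xb7
r1 is caller-saved -> body value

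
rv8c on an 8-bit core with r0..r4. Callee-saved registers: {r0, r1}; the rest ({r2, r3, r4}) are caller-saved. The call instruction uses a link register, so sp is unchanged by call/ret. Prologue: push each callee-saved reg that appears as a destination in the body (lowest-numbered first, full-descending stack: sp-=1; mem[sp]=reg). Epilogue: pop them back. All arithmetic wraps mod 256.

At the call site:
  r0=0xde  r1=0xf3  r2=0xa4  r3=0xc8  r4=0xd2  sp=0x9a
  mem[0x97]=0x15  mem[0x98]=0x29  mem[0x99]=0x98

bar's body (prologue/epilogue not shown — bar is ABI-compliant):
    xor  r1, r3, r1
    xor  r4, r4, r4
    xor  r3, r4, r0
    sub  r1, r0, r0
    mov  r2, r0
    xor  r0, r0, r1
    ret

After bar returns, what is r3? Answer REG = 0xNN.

prologue: push r0 → mem[0x99]=0xde, sp=0x99
prologue: push r1 → mem[0x98]=0xf3, sp=0x98
body[0] xor  r1, r3, r1 → r1=0x3b
body[1] xor  r4, r4, r4 → r4=0x00
body[2] xor  r3, r4, r0 → r3=0xde
body[3] sub  r1, r0, r0 → r1=0x00
body[4] mov  r2, r0 → r2=0xde
body[5] xor  r0, r0, r1 → r0=0xde
epilogue: pop r1=0xf3, sp=0x99
epilogue: pop r0=0xde, sp=0x9a
r3 is caller-saved → body value

REG = 0xde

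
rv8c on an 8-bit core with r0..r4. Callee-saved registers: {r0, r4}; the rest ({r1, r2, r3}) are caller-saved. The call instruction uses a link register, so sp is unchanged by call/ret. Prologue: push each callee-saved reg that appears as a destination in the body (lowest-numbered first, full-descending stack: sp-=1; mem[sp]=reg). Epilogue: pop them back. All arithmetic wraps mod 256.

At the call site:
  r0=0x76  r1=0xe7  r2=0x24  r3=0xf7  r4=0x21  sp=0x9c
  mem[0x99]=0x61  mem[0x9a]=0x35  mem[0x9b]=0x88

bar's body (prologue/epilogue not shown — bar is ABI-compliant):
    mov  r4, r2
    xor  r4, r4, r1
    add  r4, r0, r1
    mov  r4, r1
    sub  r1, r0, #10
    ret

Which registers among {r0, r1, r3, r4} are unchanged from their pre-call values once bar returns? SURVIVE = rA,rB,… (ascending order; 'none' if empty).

SURVIVE = r0,r3,r4

prologue: push r4 -> mem[0x9b]=0x21, sp=0x9b
body[0] mov  r4, r2 -> r4=0x24
body[1] xor  r4, r4, r1 -> r4=0xc3
body[2] add  r4, r0, r1 -> r4=0x5d
body[3] mov  r4, r1 -> r4=0xe7
body[4] sub  r1, r0, #10 -> r1=0x6c
epilogue: pop r4=0x21, sp=0x9c
r0: callee-saved, written=False
r1: caller-saved, written=True
r3: caller-saved, written=False
r4: callee-saved, written=True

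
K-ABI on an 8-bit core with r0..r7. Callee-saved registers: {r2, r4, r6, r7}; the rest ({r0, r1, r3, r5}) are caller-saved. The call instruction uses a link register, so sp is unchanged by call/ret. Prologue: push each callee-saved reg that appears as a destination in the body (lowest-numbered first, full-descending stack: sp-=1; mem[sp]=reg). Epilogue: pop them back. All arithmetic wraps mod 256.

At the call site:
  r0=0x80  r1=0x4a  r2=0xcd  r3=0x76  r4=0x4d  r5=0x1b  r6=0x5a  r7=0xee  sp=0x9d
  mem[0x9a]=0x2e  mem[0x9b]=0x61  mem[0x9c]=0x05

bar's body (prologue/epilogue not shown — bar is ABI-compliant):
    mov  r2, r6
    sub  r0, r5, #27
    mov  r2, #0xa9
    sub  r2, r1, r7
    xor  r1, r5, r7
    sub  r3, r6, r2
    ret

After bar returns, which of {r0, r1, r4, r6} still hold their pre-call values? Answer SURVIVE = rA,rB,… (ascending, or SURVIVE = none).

SURVIVE = r4,r6

prologue: push r2 -> mem[0x9c]=0xcd, sp=0x9c
body[0] mov  r2, r6 -> r2=0x5a
body[1] sub  r0, r5, #27 -> r0=0x00
body[2] mov  r2, #0xa9 -> r2=0xa9
body[3] sub  r2, r1, r7 -> r2=0x5c
body[4] xor  r1, r5, r7 -> r1=0xf5
body[5] sub  r3, r6, r2 -> r3=0xfe
epilogue: pop r2=0xcd, sp=0x9d
r0: caller-saved, written=True
r1: caller-saved, written=True
r4: callee-saved, written=False
r6: callee-saved, written=False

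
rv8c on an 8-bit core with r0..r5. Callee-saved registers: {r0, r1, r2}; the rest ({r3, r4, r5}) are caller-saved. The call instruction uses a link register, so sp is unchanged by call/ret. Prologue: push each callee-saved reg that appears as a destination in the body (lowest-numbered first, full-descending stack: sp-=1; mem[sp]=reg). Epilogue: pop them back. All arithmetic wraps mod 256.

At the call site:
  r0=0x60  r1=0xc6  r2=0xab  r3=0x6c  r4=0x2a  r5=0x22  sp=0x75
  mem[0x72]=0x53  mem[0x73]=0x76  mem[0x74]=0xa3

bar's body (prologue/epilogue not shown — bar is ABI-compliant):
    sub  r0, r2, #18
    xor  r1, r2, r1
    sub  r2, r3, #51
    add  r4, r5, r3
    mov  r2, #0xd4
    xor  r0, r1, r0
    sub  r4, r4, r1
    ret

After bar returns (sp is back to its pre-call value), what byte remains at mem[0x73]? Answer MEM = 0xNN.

MEM = 0xc6

prologue: push r0 → mem[0x74]=0x60, sp=0x74
prologue: push r1 → mem[0x73]=0xc6, sp=0x73
prologue: push r2 → mem[0x72]=0xab, sp=0x72
body[0] sub  r0, r2, #18 → r0=0x99
body[1] xor  r1, r2, r1 → r1=0x6d
body[2] sub  r2, r3, #51 → r2=0x39
body[3] add  r4, r5, r3 → r4=0x8e
body[4] mov  r2, #0xd4 → r2=0xd4
body[5] xor  r0, r1, r0 → r0=0xf4
body[6] sub  r4, r4, r1 → r4=0x21
epilogue: pop r2=0xab, sp=0x73
epilogue: pop r1=0xc6, sp=0x74
epilogue: pop r0=0x60, sp=0x75
prologue pushed ['r0', 'r1', 'r2'] at ['0x74', '0x73', '0x72']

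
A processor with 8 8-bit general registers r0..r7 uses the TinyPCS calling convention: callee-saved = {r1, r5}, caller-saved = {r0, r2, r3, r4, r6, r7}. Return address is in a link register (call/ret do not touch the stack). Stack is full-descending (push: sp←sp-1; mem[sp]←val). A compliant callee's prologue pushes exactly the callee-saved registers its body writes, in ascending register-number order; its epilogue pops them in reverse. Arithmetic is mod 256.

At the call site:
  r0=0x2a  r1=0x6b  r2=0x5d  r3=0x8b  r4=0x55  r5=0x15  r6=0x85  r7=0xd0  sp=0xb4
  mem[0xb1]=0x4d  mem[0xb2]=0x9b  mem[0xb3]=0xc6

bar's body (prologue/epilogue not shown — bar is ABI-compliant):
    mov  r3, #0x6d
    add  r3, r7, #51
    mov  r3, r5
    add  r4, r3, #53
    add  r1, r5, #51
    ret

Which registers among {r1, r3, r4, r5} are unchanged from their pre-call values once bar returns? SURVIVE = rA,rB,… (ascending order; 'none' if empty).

prologue: push r1 → mem[0xb3]=0x6b, sp=0xb3
body[0] mov  r3, #0x6d → r3=0x6d
body[1] add  r3, r7, #51 → r3=0x03
body[2] mov  r3, r5 → r3=0x15
body[3] add  r4, r3, #53 → r4=0x4a
body[4] add  r1, r5, #51 → r1=0x48
epilogue: pop r1=0x6b, sp=0xb4
r1: callee-saved, written=True
r3: caller-saved, written=True
r4: caller-saved, written=True
r5: callee-saved, written=False

SURVIVE = r1,r5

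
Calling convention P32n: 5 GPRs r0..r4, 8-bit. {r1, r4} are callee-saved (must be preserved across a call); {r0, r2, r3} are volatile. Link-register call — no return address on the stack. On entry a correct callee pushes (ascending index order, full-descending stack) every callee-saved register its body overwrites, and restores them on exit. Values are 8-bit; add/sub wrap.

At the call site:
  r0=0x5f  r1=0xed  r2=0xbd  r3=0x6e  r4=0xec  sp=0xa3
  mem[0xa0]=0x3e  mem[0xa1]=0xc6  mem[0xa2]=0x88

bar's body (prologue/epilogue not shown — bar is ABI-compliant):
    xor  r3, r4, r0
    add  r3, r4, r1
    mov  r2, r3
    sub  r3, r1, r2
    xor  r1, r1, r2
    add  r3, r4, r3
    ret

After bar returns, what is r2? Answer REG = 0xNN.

REG = 0xd9

prologue: push r1 → mem[0xa2]=0xed, sp=0xa2
body[0] xor  r3, r4, r0 → r3=0xb3
body[1] add  r3, r4, r1 → r3=0xd9
body[2] mov  r2, r3 → r2=0xd9
body[3] sub  r3, r1, r2 → r3=0x14
body[4] xor  r1, r1, r2 → r1=0x34
body[5] add  r3, r4, r3 → r3=0x00
epilogue: pop r1=0xed, sp=0xa3
r2 is caller-saved → body value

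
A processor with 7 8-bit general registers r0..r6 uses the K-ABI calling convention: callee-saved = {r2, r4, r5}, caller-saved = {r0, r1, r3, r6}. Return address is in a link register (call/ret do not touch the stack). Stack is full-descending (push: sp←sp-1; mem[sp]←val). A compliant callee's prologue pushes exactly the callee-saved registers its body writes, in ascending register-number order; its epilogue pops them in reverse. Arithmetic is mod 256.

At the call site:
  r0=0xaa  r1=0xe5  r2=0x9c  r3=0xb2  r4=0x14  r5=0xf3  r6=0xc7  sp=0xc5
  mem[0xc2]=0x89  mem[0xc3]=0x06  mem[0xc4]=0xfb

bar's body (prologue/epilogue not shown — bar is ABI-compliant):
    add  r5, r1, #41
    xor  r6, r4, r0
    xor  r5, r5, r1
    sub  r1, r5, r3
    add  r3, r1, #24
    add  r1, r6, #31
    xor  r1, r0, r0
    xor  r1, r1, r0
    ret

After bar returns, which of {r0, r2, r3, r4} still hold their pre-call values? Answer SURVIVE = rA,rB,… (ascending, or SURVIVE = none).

SURVIVE = r0,r2,r4

prologue: push r5 → mem[0xc4]=0xf3, sp=0xc4
body[0] add  r5, r1, #41 → r5=0x0e
body[1] xor  r6, r4, r0 → r6=0xbe
body[2] xor  r5, r5, r1 → r5=0xeb
body[3] sub  r1, r5, r3 → r1=0x39
body[4] add  r3, r1, #24 → r3=0x51
body[5] add  r1, r6, #31 → r1=0xdd
body[6] xor  r1, r0, r0 → r1=0x00
body[7] xor  r1, r1, r0 → r1=0xaa
epilogue: pop r5=0xf3, sp=0xc5
r0: caller-saved, written=False
r2: callee-saved, written=False
r3: caller-saved, written=True
r4: callee-saved, written=False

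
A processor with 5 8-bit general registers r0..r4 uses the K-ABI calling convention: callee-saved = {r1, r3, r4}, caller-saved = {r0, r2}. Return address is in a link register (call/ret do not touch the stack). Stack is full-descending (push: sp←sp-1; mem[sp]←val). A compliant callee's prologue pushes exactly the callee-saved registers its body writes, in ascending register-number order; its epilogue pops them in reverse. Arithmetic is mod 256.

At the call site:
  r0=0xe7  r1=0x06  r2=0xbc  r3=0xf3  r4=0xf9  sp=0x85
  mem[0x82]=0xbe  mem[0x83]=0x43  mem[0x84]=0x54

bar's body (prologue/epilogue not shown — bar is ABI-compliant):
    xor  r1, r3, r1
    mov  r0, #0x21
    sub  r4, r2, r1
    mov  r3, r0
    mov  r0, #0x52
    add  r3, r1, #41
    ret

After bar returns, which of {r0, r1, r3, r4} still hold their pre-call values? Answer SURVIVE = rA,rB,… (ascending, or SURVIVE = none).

prologue: push r1 → mem[0x84]=0x06, sp=0x84
prologue: push r3 → mem[0x83]=0xf3, sp=0x83
prologue: push r4 → mem[0x82]=0xf9, sp=0x82
body[0] xor  r1, r3, r1 → r1=0xf5
body[1] mov  r0, #0x21 → r0=0x21
body[2] sub  r4, r2, r1 → r4=0xc7
body[3] mov  r3, r0 → r3=0x21
body[4] mov  r0, #0x52 → r0=0x52
body[5] add  r3, r1, #41 → r3=0x1e
epilogue: pop r4=0xf9, sp=0x83
epilogue: pop r3=0xf3, sp=0x84
epilogue: pop r1=0x06, sp=0x85
r0: caller-saved, written=True
r1: callee-saved, written=True
r3: callee-saved, written=True
r4: callee-saved, written=True

SURVIVE = r1,r3,r4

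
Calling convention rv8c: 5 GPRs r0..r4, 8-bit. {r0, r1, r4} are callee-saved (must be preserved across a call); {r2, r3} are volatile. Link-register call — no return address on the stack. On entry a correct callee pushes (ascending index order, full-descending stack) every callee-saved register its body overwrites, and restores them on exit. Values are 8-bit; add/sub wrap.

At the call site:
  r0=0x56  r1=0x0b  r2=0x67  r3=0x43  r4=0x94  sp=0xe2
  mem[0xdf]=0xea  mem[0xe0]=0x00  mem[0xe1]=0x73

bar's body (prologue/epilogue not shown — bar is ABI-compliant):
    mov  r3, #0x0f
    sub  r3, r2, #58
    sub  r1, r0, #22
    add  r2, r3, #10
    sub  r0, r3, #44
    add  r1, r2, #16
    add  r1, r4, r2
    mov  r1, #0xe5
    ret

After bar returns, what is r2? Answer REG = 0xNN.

prologue: push r0 → mem[0xe1]=0x56, sp=0xe1
prologue: push r1 → mem[0xe0]=0x0b, sp=0xe0
body[0] mov  r3, #0x0f → r3=0x0f
body[1] sub  r3, r2, #58 → r3=0x2d
body[2] sub  r1, r0, #22 → r1=0x40
body[3] add  r2, r3, #10 → r2=0x37
body[4] sub  r0, r3, #44 → r0=0x01
body[5] add  r1, r2, #16 → r1=0x47
body[6] add  r1, r4, r2 → r1=0xcb
body[7] mov  r1, #0xe5 → r1=0xe5
epilogue: pop r1=0x0b, sp=0xe1
epilogue: pop r0=0x56, sp=0xe2
r2 is caller-saved → body value

REG = 0x37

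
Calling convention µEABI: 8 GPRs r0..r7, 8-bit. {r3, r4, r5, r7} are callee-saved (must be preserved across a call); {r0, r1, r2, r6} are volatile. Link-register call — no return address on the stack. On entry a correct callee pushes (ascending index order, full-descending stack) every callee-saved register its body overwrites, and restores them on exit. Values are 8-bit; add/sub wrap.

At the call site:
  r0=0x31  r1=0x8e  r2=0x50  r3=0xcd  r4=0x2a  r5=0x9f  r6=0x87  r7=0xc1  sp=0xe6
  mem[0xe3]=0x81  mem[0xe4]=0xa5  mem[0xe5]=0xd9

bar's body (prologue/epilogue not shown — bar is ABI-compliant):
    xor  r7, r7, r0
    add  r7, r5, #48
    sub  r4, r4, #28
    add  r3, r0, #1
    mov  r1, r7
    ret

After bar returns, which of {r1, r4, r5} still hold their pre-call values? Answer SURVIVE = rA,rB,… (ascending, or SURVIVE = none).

SURVIVE = r4,r5

prologue: push r3 -> mem[0xe5]=0xcd, sp=0xe5
prologue: push r4 -> mem[0xe4]=0x2a, sp=0xe4
prologue: push r7 -> mem[0xe3]=0xc1, sp=0xe3
body[0] xor  r7, r7, r0 -> r7=0xf0
body[1] add  r7, r5, #48 -> r7=0xcf
body[2] sub  r4, r4, #28 -> r4=0x0e
body[3] add  r3, r0, #1 -> r3=0x32
body[4] mov  r1, r7 -> r1=0xcf
epilogue: pop r7=0xc1, sp=0xe4
epilogue: pop r4=0x2a, sp=0xe5
epilogue: pop r3=0xcd, sp=0xe6
r1: caller-saved, written=True
r4: callee-saved, written=True
r5: callee-saved, written=False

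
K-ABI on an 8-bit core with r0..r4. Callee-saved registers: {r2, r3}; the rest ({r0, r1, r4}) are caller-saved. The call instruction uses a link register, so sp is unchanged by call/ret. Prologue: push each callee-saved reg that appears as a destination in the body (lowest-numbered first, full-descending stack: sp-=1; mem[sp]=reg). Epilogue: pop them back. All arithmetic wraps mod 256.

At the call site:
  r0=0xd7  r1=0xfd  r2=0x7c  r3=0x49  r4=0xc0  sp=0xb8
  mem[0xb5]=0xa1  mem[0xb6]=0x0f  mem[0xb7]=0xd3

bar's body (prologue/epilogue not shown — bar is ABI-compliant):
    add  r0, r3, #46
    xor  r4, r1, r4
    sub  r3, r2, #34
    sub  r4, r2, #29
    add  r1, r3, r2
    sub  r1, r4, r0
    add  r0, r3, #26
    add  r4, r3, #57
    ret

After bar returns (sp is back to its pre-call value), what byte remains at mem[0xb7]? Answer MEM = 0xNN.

prologue: push r3 -> mem[0xb7]=0x49, sp=0xb7
body[0] add  r0, r3, #46 -> r0=0x77
body[1] xor  r4, r1, r4 -> r4=0x3d
body[2] sub  r3, r2, #34 -> r3=0x5a
body[3] sub  r4, r2, #29 -> r4=0x5f
body[4] add  r1, r3, r2 -> r1=0xd6
body[5] sub  r1, r4, r0 -> r1=0xe8
body[6] add  r0, r3, #26 -> r0=0x74
body[7] add  r4, r3, #57 -> r4=0x93
epilogue: pop r3=0x49, sp=0xb8
prologue pushed ['r3'] at ['0xb7']

MEM = 0x49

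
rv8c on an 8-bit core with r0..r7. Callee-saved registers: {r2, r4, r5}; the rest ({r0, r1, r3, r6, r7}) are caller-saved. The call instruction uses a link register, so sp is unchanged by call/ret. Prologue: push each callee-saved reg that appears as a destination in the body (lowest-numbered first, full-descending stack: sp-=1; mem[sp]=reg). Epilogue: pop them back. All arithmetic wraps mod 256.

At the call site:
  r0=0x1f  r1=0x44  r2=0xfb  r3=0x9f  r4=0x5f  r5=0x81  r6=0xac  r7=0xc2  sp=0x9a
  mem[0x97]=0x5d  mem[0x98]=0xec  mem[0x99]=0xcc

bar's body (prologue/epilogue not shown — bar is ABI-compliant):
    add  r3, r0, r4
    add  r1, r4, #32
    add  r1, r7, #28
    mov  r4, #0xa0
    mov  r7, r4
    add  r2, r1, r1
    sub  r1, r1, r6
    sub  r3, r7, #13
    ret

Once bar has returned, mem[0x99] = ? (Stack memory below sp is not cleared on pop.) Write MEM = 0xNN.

prologue: push r2 -> mem[0x99]=0xfb, sp=0x99
prologue: push r4 -> mem[0x98]=0x5f, sp=0x98
body[0] add  r3, r0, r4 -> r3=0x7e
body[1] add  r1, r4, #32 -> r1=0x7f
body[2] add  r1, r7, #28 -> r1=0xde
body[3] mov  r4, #0xa0 -> r4=0xa0
body[4] mov  r7, r4 -> r7=0xa0
body[5] add  r2, r1, r1 -> r2=0xbc
body[6] sub  r1, r1, r6 -> r1=0x32
body[7] sub  r3, r7, #13 -> r3=0x93
epilogue: pop r4=0x5f, sp=0x99
epilogue: pop r2=0xfb, sp=0x9a
prologue pushed ['r2', 'r4'] at ['0x99', '0x98']

MEM = 0xfb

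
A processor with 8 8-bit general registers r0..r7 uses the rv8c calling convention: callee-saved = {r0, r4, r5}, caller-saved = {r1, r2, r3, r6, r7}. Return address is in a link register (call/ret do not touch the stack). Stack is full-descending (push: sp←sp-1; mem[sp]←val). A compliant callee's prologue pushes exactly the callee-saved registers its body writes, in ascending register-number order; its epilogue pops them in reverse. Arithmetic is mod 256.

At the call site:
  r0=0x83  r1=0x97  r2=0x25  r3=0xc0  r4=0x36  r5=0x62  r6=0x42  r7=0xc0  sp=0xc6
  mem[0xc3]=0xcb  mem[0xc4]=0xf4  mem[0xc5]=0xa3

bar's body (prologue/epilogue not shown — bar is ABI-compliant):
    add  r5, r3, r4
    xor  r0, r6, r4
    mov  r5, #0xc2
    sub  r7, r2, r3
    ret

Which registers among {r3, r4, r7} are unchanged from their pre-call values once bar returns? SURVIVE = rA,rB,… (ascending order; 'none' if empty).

prologue: push r0 -> mem[0xc5]=0x83, sp=0xc5
prologue: push r5 -> mem[0xc4]=0x62, sp=0xc4
body[0] add  r5, r3, r4 -> r5=0xf6
body[1] xor  r0, r6, r4 -> r0=0x74
body[2] mov  r5, #0xc2 -> r5=0xc2
body[3] sub  r7, r2, r3 -> r7=0x65
epilogue: pop r5=0x62, sp=0xc5
epilogue: pop r0=0x83, sp=0xc6
r3: caller-saved, written=False
r4: callee-saved, written=False
r7: caller-saved, written=True

SURVIVE = r3,r4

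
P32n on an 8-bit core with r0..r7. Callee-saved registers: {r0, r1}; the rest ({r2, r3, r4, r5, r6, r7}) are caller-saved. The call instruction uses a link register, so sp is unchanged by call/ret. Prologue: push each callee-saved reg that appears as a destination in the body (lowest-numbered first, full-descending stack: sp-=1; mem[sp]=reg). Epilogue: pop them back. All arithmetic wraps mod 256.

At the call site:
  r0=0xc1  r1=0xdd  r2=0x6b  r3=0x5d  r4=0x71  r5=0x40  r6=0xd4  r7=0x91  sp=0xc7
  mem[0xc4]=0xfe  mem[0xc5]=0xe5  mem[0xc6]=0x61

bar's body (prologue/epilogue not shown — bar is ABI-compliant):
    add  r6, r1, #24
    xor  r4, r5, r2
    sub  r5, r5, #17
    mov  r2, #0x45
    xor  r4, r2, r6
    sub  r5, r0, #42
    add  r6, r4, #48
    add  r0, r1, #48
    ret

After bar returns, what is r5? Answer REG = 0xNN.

REG = 0x97

prologue: push r0 → mem[0xc6]=0xc1, sp=0xc6
body[0] add  r6, r1, #24 → r6=0xf5
body[1] xor  r4, r5, r2 → r4=0x2b
body[2] sub  r5, r5, #17 → r5=0x2f
body[3] mov  r2, #0x45 → r2=0x45
body[4] xor  r4, r2, r6 → r4=0xb0
body[5] sub  r5, r0, #42 → r5=0x97
body[6] add  r6, r4, #48 → r6=0xe0
body[7] add  r0, r1, #48 → r0=0x0d
epilogue: pop r0=0xc1, sp=0xc7
r5 is caller-saved → body value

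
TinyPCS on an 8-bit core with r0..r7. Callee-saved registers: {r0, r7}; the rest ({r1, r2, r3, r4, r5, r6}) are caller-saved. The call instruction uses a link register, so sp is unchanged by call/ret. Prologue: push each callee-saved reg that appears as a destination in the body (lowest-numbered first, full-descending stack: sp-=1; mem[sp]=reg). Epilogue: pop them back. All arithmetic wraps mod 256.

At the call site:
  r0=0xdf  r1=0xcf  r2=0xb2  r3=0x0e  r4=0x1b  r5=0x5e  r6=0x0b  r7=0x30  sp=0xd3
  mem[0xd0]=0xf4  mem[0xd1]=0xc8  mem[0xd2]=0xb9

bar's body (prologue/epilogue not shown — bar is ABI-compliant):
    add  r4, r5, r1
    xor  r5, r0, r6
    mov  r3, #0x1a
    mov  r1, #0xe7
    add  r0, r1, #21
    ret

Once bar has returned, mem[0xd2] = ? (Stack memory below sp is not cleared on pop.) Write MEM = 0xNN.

prologue: push r0 → mem[0xd2]=0xdf, sp=0xd2
body[0] add  r4, r5, r1 → r4=0x2d
body[1] xor  r5, r0, r6 → r5=0xd4
body[2] mov  r3, #0x1a → r3=0x1a
body[3] mov  r1, #0xe7 → r1=0xe7
body[4] add  r0, r1, #21 → r0=0xfc
epilogue: pop r0=0xdf, sp=0xd3
prologue pushed ['r0'] at ['0xd2']

MEM = 0xdf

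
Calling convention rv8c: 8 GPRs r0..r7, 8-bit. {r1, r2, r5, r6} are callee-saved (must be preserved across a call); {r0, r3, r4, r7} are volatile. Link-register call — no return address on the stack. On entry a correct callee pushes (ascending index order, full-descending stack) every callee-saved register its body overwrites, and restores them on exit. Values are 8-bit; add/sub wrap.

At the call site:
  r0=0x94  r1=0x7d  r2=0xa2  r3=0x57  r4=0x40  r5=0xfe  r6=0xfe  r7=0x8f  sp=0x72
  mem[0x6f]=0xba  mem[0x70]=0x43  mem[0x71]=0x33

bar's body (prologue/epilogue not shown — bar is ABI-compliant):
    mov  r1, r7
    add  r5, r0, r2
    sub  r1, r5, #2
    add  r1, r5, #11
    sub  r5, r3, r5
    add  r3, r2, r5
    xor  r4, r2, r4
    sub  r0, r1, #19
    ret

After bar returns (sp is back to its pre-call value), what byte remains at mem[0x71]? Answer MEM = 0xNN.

MEM = 0x7d

prologue: push r1 -> mem[0x71]=0x7d, sp=0x71
prologue: push r5 -> mem[0x70]=0xfe, sp=0x70
body[0] mov  r1, r7 -> r1=0x8f
body[1] add  r5, r0, r2 -> r5=0x36
body[2] sub  r1, r5, #2 -> r1=0x34
body[3] add  r1, r5, #11 -> r1=0x41
body[4] sub  r5, r3, r5 -> r5=0x21
body[5] add  r3, r2, r5 -> r3=0xc3
body[6] xor  r4, r2, r4 -> r4=0xe2
body[7] sub  r0, r1, #19 -> r0=0x2e
epilogue: pop r5=0xfe, sp=0x71
epilogue: pop r1=0x7d, sp=0x72
prologue pushed ['r1', 'r5'] at ['0x71', '0x70']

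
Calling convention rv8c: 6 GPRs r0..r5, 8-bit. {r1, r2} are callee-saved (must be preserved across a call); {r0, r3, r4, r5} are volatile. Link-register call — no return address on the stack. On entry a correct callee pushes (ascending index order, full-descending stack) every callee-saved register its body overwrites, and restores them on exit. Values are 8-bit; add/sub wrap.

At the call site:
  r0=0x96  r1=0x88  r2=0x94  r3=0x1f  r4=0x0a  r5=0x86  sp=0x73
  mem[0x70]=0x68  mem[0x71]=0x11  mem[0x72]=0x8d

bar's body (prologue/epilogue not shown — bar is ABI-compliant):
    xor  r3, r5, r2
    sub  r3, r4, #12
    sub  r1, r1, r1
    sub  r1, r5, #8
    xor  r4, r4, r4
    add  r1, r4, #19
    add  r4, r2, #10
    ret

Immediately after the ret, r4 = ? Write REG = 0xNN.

prologue: push r1 → mem[0x72]=0x88, sp=0x72
body[0] xor  r3, r5, r2 → r3=0x12
body[1] sub  r3, r4, #12 → r3=0xfe
body[2] sub  r1, r1, r1 → r1=0x00
body[3] sub  r1, r5, #8 → r1=0x7e
body[4] xor  r4, r4, r4 → r4=0x00
body[5] add  r1, r4, #19 → r1=0x13
body[6] add  r4, r2, #10 → r4=0x9e
epilogue: pop r1=0x88, sp=0x73
r4 is caller-saved → body value

REG = 0x9e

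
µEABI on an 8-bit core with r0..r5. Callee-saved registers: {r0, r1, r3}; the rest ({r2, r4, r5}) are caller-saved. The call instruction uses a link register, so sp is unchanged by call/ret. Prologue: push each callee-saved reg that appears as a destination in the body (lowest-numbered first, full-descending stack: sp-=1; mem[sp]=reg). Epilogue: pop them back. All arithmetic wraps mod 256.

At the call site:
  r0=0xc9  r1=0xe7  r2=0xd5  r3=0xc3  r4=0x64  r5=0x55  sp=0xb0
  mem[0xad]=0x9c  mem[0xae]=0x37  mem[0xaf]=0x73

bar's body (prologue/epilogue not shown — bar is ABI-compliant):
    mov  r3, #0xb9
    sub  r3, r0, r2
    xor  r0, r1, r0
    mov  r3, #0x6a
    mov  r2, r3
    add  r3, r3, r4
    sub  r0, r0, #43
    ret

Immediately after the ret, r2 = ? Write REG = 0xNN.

prologue: push r0 → mem[0xaf]=0xc9, sp=0xaf
prologue: push r3 → mem[0xae]=0xc3, sp=0xae
body[0] mov  r3, #0xb9 → r3=0xb9
body[1] sub  r3, r0, r2 → r3=0xf4
body[2] xor  r0, r1, r0 → r0=0x2e
body[3] mov  r3, #0x6a → r3=0x6a
body[4] mov  r2, r3 → r2=0x6a
body[5] add  r3, r3, r4 → r3=0xce
body[6] sub  r0, r0, #43 → r0=0x03
epilogue: pop r3=0xc3, sp=0xaf
epilogue: pop r0=0xc9, sp=0xb0
r2 is caller-saved → body value

REG = 0x6a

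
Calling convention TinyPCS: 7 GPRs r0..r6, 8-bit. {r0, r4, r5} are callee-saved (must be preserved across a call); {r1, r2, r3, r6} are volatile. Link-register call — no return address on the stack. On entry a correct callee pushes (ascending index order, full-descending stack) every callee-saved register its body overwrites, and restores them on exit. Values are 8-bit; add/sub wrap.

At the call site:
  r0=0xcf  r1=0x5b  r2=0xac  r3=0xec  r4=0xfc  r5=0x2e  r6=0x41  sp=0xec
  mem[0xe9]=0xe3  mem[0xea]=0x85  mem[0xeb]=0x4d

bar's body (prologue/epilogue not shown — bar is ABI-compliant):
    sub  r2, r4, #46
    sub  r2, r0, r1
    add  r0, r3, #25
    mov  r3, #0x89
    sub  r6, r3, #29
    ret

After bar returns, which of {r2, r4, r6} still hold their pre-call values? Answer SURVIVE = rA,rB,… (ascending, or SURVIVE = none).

prologue: push r0 → mem[0xeb]=0xcf, sp=0xeb
body[0] sub  r2, r4, #46 → r2=0xce
body[1] sub  r2, r0, r1 → r2=0x74
body[2] add  r0, r3, #25 → r0=0x05
body[3] mov  r3, #0x89 → r3=0x89
body[4] sub  r6, r3, #29 → r6=0x6c
epilogue: pop r0=0xcf, sp=0xec
r2: caller-saved, written=True
r4: callee-saved, written=False
r6: caller-saved, written=True

SURVIVE = r4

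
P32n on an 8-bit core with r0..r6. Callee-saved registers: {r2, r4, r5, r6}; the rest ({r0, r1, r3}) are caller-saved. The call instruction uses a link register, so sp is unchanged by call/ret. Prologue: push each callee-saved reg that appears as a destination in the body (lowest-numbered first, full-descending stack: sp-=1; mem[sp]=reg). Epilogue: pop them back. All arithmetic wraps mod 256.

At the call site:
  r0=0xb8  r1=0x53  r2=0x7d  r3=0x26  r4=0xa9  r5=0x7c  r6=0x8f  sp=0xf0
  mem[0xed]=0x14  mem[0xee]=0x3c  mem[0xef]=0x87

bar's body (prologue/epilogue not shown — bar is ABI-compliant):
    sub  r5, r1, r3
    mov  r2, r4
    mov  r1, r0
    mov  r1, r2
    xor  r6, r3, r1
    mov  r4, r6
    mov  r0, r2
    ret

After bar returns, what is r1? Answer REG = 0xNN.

REG = 0xa9

prologue: push r2 -> mem[0xef]=0x7d, sp=0xef
prologue: push r4 -> mem[0xee]=0xa9, sp=0xee
prologue: push r5 -> mem[0xed]=0x7c, sp=0xed
prologue: push r6 -> mem[0xec]=0x8f, sp=0xec
body[0] sub  r5, r1, r3 -> r5=0x2d
body[1] mov  r2, r4 -> r2=0xa9
body[2] mov  r1, r0 -> r1=0xb8
body[3] mov  r1, r2 -> r1=0xa9
body[4] xor  r6, r3, r1 -> r6=0x8f
body[5] mov  r4, r6 -> r4=0x8f
body[6] mov  r0, r2 -> r0=0xa9
epilogue: pop r6=0x8f, sp=0xed
epilogue: pop r5=0x7c, sp=0xee
epilogue: pop r4=0xa9, sp=0xef
epilogue: pop r2=0x7d, sp=0xf0
r1 is caller-saved -> body value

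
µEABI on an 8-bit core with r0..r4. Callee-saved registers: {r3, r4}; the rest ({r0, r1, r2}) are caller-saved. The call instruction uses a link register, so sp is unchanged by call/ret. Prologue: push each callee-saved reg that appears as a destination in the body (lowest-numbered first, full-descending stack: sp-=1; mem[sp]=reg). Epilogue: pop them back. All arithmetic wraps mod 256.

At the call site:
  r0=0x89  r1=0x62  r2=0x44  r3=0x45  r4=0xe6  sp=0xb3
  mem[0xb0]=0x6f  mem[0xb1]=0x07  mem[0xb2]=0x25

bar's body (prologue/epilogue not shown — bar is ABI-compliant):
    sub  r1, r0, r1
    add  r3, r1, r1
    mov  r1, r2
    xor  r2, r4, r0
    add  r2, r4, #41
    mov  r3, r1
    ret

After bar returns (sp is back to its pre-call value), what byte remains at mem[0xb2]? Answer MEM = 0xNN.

prologue: push r3 → mem[0xb2]=0x45, sp=0xb2
body[0] sub  r1, r0, r1 → r1=0x27
body[1] add  r3, r1, r1 → r3=0x4e
body[2] mov  r1, r2 → r1=0x44
body[3] xor  r2, r4, r0 → r2=0x6f
body[4] add  r2, r4, #41 → r2=0x0f
body[5] mov  r3, r1 → r3=0x44
epilogue: pop r3=0x45, sp=0xb3
prologue pushed ['r3'] at ['0xb2']

MEM = 0x45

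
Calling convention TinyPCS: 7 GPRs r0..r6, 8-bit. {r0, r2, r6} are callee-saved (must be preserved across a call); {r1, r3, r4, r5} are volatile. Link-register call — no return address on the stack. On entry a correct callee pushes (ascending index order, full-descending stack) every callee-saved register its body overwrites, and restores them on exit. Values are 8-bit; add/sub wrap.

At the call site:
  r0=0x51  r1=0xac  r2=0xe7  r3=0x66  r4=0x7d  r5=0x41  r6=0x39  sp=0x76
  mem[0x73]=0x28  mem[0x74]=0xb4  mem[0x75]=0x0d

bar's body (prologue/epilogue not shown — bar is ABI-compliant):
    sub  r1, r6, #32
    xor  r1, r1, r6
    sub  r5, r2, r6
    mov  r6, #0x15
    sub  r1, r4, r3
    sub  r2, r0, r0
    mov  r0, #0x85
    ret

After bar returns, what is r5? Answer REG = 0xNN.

REG = 0xae

prologue: push r0 -> mem[0x75]=0x51, sp=0x75
prologue: push r2 -> mem[0x74]=0xe7, sp=0x74
prologue: push r6 -> mem[0x73]=0x39, sp=0x73
body[0] sub  r1, r6, #32 -> r1=0x19
body[1] xor  r1, r1, r6 -> r1=0x20
body[2] sub  r5, r2, r6 -> r5=0xae
body[3] mov  r6, #0x15 -> r6=0x15
body[4] sub  r1, r4, r3 -> r1=0x17
body[5] sub  r2, r0, r0 -> r2=0x00
body[6] mov  r0, #0x85 -> r0=0x85
epilogue: pop r6=0x39, sp=0x74
epilogue: pop r2=0xe7, sp=0x75
epilogue: pop r0=0x51, sp=0x76
r5 is caller-saved -> body value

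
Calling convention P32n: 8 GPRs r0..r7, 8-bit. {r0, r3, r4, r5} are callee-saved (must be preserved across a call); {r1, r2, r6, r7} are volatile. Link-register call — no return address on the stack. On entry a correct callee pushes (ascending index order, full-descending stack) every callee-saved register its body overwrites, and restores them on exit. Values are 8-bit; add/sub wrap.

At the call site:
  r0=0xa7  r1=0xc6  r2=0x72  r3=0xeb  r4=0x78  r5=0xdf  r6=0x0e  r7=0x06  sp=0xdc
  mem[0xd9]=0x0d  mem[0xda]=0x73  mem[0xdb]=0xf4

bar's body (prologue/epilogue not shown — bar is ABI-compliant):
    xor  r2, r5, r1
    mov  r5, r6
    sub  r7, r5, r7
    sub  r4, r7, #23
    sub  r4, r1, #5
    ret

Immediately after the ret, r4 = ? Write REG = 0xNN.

REG = 0x78

prologue: push r4 -> mem[0xdb]=0x78, sp=0xdb
prologue: push r5 -> mem[0xda]=0xdf, sp=0xda
body[0] xor  r2, r5, r1 -> r2=0x19
body[1] mov  r5, r6 -> r5=0x0e
body[2] sub  r7, r5, r7 -> r7=0x08
body[3] sub  r4, r7, #23 -> r4=0xf1
body[4] sub  r4, r1, #5 -> r4=0xc1
epilogue: pop r5=0xdf, sp=0xdb
epilogue: pop r4=0x78, sp=0xdc
r4 is callee-saved -> restored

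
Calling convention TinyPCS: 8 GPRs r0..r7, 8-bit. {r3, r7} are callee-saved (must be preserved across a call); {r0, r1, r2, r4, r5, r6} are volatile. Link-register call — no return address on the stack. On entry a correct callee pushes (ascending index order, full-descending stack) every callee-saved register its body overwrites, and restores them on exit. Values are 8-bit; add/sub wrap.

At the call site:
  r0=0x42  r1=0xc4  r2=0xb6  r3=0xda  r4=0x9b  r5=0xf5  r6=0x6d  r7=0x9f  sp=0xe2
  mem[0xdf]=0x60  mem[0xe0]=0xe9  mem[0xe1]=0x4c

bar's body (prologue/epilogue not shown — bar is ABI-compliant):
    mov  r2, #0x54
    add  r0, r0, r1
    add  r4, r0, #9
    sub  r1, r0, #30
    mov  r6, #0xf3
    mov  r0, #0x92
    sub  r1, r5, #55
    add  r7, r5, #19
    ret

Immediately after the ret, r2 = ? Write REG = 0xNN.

prologue: push r7 → mem[0xe1]=0x9f, sp=0xe1
body[0] mov  r2, #0x54 → r2=0x54
body[1] add  r0, r0, r1 → r0=0x06
body[2] add  r4, r0, #9 → r4=0x0f
body[3] sub  r1, r0, #30 → r1=0xe8
body[4] mov  r6, #0xf3 → r6=0xf3
body[5] mov  r0, #0x92 → r0=0x92
body[6] sub  r1, r5, #55 → r1=0xbe
body[7] add  r7, r5, #19 → r7=0x08
epilogue: pop r7=0x9f, sp=0xe2
r2 is caller-saved → body value

REG = 0x54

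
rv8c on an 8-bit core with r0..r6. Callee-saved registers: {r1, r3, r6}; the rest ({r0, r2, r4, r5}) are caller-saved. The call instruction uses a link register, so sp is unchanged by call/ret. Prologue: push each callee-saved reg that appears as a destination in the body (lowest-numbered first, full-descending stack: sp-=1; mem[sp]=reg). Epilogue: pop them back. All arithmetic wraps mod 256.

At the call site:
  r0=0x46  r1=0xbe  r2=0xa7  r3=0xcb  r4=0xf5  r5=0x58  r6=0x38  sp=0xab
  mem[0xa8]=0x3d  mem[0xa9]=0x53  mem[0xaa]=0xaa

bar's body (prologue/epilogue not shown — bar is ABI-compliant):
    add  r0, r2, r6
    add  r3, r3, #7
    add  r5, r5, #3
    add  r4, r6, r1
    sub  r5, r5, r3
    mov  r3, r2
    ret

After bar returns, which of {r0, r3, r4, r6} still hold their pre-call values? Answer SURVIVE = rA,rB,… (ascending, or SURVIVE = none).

SURVIVE = r3,r6

prologue: push r3 -> mem[0xaa]=0xcb, sp=0xaa
body[0] add  r0, r2, r6 -> r0=0xdf
body[1] add  r3, r3, #7 -> r3=0xd2
body[2] add  r5, r5, #3 -> r5=0x5b
body[3] add  r4, r6, r1 -> r4=0xf6
body[4] sub  r5, r5, r3 -> r5=0x89
body[5] mov  r3, r2 -> r3=0xa7
epilogue: pop r3=0xcb, sp=0xab
r0: caller-saved, written=True
r3: callee-saved, written=True
r4: caller-saved, written=True
r6: callee-saved, written=False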